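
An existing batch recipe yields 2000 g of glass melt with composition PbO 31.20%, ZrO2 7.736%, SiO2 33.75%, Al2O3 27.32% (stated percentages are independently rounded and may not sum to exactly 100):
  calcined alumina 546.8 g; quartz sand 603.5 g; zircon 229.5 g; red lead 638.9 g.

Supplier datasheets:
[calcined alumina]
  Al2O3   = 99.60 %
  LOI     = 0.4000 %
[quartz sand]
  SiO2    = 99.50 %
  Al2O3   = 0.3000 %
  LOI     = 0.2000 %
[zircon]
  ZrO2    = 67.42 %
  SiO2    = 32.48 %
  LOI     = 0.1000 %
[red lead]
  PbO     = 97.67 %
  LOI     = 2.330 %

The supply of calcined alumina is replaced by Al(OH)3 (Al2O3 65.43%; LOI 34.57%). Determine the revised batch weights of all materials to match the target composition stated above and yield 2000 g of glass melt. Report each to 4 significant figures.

All arithmetic holds full precision in all steps; intermediates appear with 4-significant-figure rounding alongside each step — every reported value takes a single rounding. Derived quantities (glass mass, the yield, the totals, ignition loss, four oxide percentages) are recomputed starting from the weights per 2000 g of glass in exact precision exactly as shown in question or answer.
Oxide mass targets, per 2000 g glass melt:
  PbO: 31.20% × 2000 = 624.0 g
  ZrO2: 7.736% × 2000 = 154.7 g
  SiO2: 33.75% × 2000 = 675.0 g
  Al2O3: 27.32% × 2000 = 546.4 g
Balance tally, oxide-wise, applying the batch weights above, on the stated basis (sums match the target masses within answer rounding):
  PbO: 638.9·0.9767 = 624.0 g (target 624.0 g)
  ZrO2: 229.5·0.6742 = 154.7 g (target 154.7 g)
  SiO2: 603.5·0.9950 + 229.5·0.3248 = 675.0 g (target 675.0 g)
  Al2O3: 832.3·0.6543 + 603.5·0.003000 = 546.4 g (target 546.4 g)
Glass-mass bookkeeping: total batch − LOI = 2000 g (the Σ of target masses is 2000 g; against the stated basis, 2000 g — deltas are rounding alone).
Summing the batch: Σ batch = 2304 g; the LOI term Σ batch·LOI equals 304.0 g; glass ÷ batch gives a yield of 86.80%.

Revised batch per 2000 g glass melt:
  Al(OH)3: 832.3 g
  quartz sand: 603.5 g
  zircon: 229.5 g
  red lead: 638.9 g
Total batch = 2304 g; LOI loss = 304.0 g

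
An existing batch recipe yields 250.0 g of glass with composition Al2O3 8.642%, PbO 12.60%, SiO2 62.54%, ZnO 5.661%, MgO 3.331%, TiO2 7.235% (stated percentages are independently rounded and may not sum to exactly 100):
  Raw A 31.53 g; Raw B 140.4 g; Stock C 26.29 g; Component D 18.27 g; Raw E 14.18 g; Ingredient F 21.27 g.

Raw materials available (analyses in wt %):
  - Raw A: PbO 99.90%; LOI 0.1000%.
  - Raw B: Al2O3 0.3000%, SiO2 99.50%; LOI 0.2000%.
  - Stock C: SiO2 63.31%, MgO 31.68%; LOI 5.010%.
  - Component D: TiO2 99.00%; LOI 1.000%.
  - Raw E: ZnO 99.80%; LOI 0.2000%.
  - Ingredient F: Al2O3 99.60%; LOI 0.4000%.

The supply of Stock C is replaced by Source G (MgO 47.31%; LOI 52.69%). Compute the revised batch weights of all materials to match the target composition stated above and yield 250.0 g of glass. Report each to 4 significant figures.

Every computation maintains full float precision at each step. Intermediates are shown (rounded to four significant figures) in the printout. A single rounding completes each reported value; the derived quantities are computed at exact precision (ignition loss, the totals, net glass mass, the six compositions, yield) starting from the weights for 250.0 g of glass as written in problem or answer.
Oxide-by-oxide targets in 250.0 g glass:
  Al2O3: 8.642% × 250.0 = 21.60 g
  PbO: 12.60% × 250.0 = 31.50 g
  SiO2: 62.54% × 250.0 = 156.4 g
  ZnO: 5.661% × 250.0 = 14.15 g
  MgO: 3.331% × 250.0 = 8.328 g
  TiO2: 7.235% × 250.0 = 18.09 g
Oxide-by-oxide audit using the reported weights, relative to the basis at hand (delivered sums recover each target up to rounding of the answer):
  Al2O3: 157.1·0.003000 + 21.22·0.9960 = 21.61 g (target 21.60 g)
  PbO: 31.53·0.9990 = 31.50 g (target 31.50 g)
  SiO2: 157.1·0.9950 = 156.3 g (target 156.4 g)
  ZnO: 14.18·0.9980 = 14.15 g (target 14.15 g)
  MgO: 17.60·0.4731 = 8.327 g (target 8.328 g)
  TiO2: 18.27·0.9900 = 18.09 g (target 18.09 g)
Glass-mass sanity pass: whole batch net of LOI = 250.0 g (targets for the oxides total 250.0 g; basis as stated: 250.0 g — rounding explains the deltas).
Adding the batch up: Σ batch = 259.9 g; Σ batch·LOI gives LOI loss = 9.915 g; yield, glass over the total, = 96.19%.

Revised batch per 250.0 g glass:
  Raw A: 31.53 g
  Raw B: 157.1 g
  Source G: 17.60 g
  Component D: 18.27 g
  Raw E: 14.18 g
  Ingredient F: 21.22 g
Total batch = 259.9 g; LOI loss = 9.915 g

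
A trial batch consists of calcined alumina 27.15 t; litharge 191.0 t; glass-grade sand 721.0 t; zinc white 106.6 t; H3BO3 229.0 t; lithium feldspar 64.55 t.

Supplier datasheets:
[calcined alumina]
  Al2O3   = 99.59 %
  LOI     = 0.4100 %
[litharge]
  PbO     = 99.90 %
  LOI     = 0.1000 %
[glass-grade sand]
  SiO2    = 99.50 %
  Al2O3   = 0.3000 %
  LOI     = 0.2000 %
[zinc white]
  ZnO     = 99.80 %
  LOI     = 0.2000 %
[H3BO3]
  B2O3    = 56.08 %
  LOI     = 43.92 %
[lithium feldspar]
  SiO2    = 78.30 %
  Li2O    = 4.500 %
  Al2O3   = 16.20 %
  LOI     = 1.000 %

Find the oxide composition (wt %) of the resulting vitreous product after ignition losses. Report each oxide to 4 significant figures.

The working math holds exact precision from start to finish; values along the way are printed rounded off to 4 significant figures in the working — a single rounding produces each reported number. All derived quantities are recomputed at exact precision (LOI, the totals, the yield, net glass mass, six oxide percentages) starting from the weights on 1236 t of glass as set out in question or answer.
Delivered oxide masses:
  ZnO: 106.6·0.9980 = 106.4 t
  PbO: 191.0·0.9990 = 190.8 t
  SiO2: 721.0·0.9950 + 64.55·0.7830 = 767.9 t
  B2O3: 229.0·0.5608 = 128.4 t
  Li2O: 64.55·0.04500 = 2.905 t
  Al2O3: 27.15·0.9959 + 721.0·0.003000 + 64.55·0.1620 = 39.66 t
LOI: 27.15·0.004100 + 191.0·0.001000 + 721.0·0.002000 + 106.6·0.002000 + 229.0·0.4392 + 64.55·0.01000 = 103.2 t
Net of LOI, the glass mass = 1339 − 103.2 = 1236 t (the oxide masses sum to this)
percent by weight: oxide/glass ×100

Glass mass = 1236 t (batch 1339 − LOI 103.2).
Composition: ZnO 8.607%, PbO 15.44%, SiO2 62.12%, B2O3 10.39%, Li2O 0.2350%, Al2O3 3.208%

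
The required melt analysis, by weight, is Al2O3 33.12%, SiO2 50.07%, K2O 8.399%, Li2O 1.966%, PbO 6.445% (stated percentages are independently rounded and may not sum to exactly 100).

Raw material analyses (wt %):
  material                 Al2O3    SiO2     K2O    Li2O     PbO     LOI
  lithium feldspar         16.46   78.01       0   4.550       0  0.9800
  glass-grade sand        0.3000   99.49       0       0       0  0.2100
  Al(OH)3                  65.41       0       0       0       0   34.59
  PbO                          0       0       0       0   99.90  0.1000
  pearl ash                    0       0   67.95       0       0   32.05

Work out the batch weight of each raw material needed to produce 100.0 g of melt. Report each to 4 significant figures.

Batch per 100.0 g melt:
  lithium feldspar: 43.21 g
  glass-grade sand: 16.45 g
  Al(OH)3: 39.69 g
  PbO: 6.451 g
  pearl ash: 12.36 g
Total batch = 118.2 g; LOI loss = 18.15 g; yield = 84.64%

The whole derivation runs at full precision through every step; intermediates appear rounded to 4 significant digits between the steps — exactly one rounding lands on each reported value; derived quantities are computed from the weighed amounts at 100.0 g of glass in full float precision (the totals, yield, net glass mass, the five compositions, ignition loss), exactly as printed in the problem or the answer.
Target oxide masses per 100.0 g melt:
  Al2O3: 33.12% × 100.0 = 33.12 g
  SiO2: 50.07% × 100.0 = 50.07 g
  K2O: 8.399% × 100.0 = 8.399 g
  Li2O: 1.966% × 100.0 = 1.966 g
  PbO: 6.445% × 100.0 = 6.445 g
Per-oxide balance check working from each reported weight, relative to the basis at hand (sum by sum, the targets are met up to rounding of the answer):
  Al2O3: 43.21·0.1646 + 16.45·0.003000 + 39.69·0.6541 = 33.12 g (target 33.12 g)
  SiO2: 43.21·0.7801 + 16.45·0.9949 = 50.07 g (target 50.07 g)
  K2O: 12.36·0.6795 = 8.399 g (target 8.399 g)
  Li2O: 43.21·0.04550 = 1.966 g (target 1.966 g)
  PbO: 6.451·0.9990 = 6.445 g (target 6.445 g)
Auditing the glass mass value: whole batch net of LOI = 100.0 g (the Σ of target masses is 100.0 g; with the basis standing at 100.0 g — deltas are rounding alone).
Total batch = Σ batch = 118.2 g; the LOI term Σ batch·LOI equals 18.15 g; yield, glass over the total, = 84.64%.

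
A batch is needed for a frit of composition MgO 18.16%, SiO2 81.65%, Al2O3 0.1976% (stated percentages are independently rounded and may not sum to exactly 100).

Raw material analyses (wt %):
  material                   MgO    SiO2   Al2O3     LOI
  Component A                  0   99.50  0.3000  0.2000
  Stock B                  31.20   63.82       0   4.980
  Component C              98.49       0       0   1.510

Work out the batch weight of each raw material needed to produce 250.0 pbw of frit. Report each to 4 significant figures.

Batch per 250.0 pbw frit:
  Component A: 164.7 pbw
  Stock B: 63.12 pbw
  Component C: 26.10 pbw
Total batch = 253.9 pbw; LOI loss = 3.867 pbw; yield = 98.48%

In-progress results are displayed (rounded to 4 significant figures) on the page. All internal work holds exact precision from start to finish. Every reported figure is rounded a single time — derived quantities are recomputed at full precision (three oxide percentages, the yield, totals, LOI, glass mass) starting from the weights per 250.0 pbw of glass, exactly as printed in either problem or answer.
Per-oxide target masses for 250.0 pbw frit:
  MgO: 18.16% × 250.0 = 45.40 pbw
  SiO2: 81.65% × 250.0 = 204.1 pbw
  Al2O3: 0.1976% × 250.0 = 0.4940 pbw
Verifying the oxide balance working from each reported weight, relative to the basis at hand (sum by sum, the targets are met once rounding is allowed for):
  MgO: 63.12·0.3120 + 26.10·0.9849 = 45.40 pbw (target 45.40 pbw)
  SiO2: 164.7·0.9950 + 63.12·0.6382 = 204.2 pbw (target 204.1 pbw)
  Al2O3: 164.7·0.003000 = 0.4941 pbw (target 0.4940 pbw)
Mass balance on the glass: batch total minus LOI = 250.1 pbw (the targets, summed, come to 250.0 pbw; with the basis standing at 250.0 pbw — deltas are rounding alone).
Adding the batch up: Σ batch = 253.9 pbw; the LOI term Σ batch·LOI equals 3.867 pbw; yield: glass divided by total = 98.48%.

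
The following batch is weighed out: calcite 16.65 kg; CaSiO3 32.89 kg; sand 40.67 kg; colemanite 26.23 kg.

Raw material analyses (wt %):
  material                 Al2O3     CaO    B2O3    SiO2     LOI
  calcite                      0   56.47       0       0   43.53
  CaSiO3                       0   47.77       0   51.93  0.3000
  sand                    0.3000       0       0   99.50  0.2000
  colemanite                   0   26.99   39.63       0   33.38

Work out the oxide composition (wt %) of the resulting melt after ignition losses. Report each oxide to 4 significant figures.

Values along the way are displayed, rounded to four significant digits, when written out. All arithmetic holds full precision at every stage. A single rounding produces each reported value — all derived quantities are re-derived starting from the weights at 100.3 kg of glass at exact precision (net glass mass, ignition loss, the four compositions, the totals, the yield), as written in question or answer.
Delivered oxide masses:
  Al2O3: 40.67·0.003000 = 0.1220 kg
  CaO: 16.65·0.5647 + 32.89·0.4777 + 26.23·0.2699 = 32.19 kg
  B2O3: 26.23·0.3963 = 10.39 kg
  SiO2: 32.89·0.5193 + 40.67·0.9950 = 57.55 kg
LOI: 16.65·0.4353 + 32.89·0.003000 + 40.67·0.002000 + 26.23·0.3338 = 16.18 kg
Net of LOI, the glass mass = 116.4 − 16.18 = 100.3 kg (equal to the oxide-mass sum)
oxide / glass × 100 gives the wt %

Glass mass = 100.3 kg (batch 116.4 − LOI 16.18).
Composition: Al2O3 0.1217%, CaO 32.11%, B2O3 10.37%, SiO2 57.40%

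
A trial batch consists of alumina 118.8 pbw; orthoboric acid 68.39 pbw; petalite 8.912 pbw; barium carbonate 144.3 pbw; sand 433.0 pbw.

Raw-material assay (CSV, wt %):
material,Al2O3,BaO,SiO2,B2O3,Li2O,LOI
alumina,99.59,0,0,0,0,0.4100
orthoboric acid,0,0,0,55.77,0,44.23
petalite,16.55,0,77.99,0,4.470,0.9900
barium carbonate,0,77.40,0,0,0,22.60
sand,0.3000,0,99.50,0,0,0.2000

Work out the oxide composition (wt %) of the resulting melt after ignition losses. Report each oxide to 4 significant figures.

The intermediate values are displayed rounded to four significant digits within the worked lines — every computation holds full float precision in all steps. Exactly one rounding goes into every reported number; the derived quantities are computed starting from the weights for 709.1 pbw of glass at full precision (net glass mass, the yield, the totals, the five compositions, ignition loss), as they appear in question or answer.
Per-oxide mass from batch:
  Al2O3: 118.8·0.9959 + 8.912·0.1655 + 433.0·0.003000 = 121.1 pbw
  BaO: 144.3·0.7740 = 111.7 pbw
  SiO2: 8.912·0.7799 + 433.0·0.9950 = 437.8 pbw
  B2O3: 68.39·0.5577 = 38.14 pbw
  Li2O: 8.912·0.04470 = 0.3984 pbw
LOI: 118.8·0.004100 + 68.39·0.4423 + 8.912·0.009900 + 144.3·0.2260 + 433.0·0.002000 = 64.30 pbw
Glass mass = batch − LOI = 773.4 − 64.30 = 709.1 pbw (= Σ oxide masses)
each wt % is 100 × oxide ÷ glass

Glass mass = 709.1 pbw (batch 773.4 − LOI 64.30).
Composition: Al2O3 17.08%, BaO 15.75%, SiO2 61.74%, B2O3 5.379%, Li2O 0.05618%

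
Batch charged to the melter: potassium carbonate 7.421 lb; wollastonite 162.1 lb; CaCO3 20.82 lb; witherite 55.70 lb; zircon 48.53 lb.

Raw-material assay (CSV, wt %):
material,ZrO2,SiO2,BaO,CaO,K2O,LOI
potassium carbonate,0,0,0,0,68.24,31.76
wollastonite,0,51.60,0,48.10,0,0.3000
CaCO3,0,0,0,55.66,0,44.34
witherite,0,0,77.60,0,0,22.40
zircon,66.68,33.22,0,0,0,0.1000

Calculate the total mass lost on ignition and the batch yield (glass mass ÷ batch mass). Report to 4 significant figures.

LOI loss = 24.60 lb; glass = 270.0 lb; yield = 91.65%

All arithmetic carries full float precision in all steps; intermediates appear with 4-significant-digit rounding as written; every reported value takes just one rounding; the derived quantities are carried from the batch weights at 270.0 lb of glass in full precision (net glass mass, totals, the five compositions, LOI, yield) as written in the problem or answer text.
Loss on ignition, line by line:
  potassium carbonate: 7.421 × 0.3176 = 2.357 lb
  wollastonite: 162.1 × 0.003000 = 0.4863 lb
  CaCO3: 20.82 × 0.4434 = 9.232 lb
  witherite: 55.70 × 0.2240 = 12.48 lb
  zircon: 48.53 × 0.001000 = 0.04853 lb
Total LOI = 24.60 lb
Glass = batch − LOI = 294.6 − 24.60 = 270.0 lb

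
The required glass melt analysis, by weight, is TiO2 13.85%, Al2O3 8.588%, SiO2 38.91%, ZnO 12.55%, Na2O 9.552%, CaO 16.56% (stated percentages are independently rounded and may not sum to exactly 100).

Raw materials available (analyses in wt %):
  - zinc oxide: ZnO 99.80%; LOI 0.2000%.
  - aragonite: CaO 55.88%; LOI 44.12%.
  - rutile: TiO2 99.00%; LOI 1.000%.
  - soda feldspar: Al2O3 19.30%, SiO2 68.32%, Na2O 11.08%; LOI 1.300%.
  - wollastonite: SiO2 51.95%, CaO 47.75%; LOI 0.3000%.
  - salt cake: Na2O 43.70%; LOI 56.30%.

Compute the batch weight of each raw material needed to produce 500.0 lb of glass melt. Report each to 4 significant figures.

Batch per 500.0 lb glass melt:
  zinc oxide: 62.88 lb
  aragonite: 78.19 lb
  rutile: 69.95 lb
  soda feldspar: 222.5 lb
  wollastonite: 81.90 lb
  salt cake: 52.88 lb
Total batch = 568.3 lb; LOI loss = 68.23 lb; yield = 87.99%

Mid-chain values are displayed rounded to 4 significant figures in the working; the whole derivation runs at full float precision in all steps. Each reported value includes exactly one rounding; the derived quantities are recomputed from the batch weights at 500.0 lb of glass at full precision (LOI, the yield, six oxide percentages, the totals, net glass mass), as they appear in the problem or answer text.
Target masses of each oxide per 500.0 lb glass melt:
  TiO2: 13.85% × 500.0 = 69.25 lb
  Al2O3: 8.588% × 500.0 = 42.94 lb
  SiO2: 38.91% × 500.0 = 194.6 lb
  ZnO: 12.55% × 500.0 = 62.75 lb
  Na2O: 9.552% × 500.0 = 47.76 lb
  CaO: 16.56% × 500.0 = 82.80 lb
Oxide-by-oxide audit given the weights on record, per the basis as stated (each sum matches its target mass once rounding is allowed for):
  TiO2: 69.95·0.9900 = 69.25 lb (target 69.25 lb)
  Al2O3: 222.5·0.1930 = 42.94 lb (target 42.94 lb)
  SiO2: 222.5·0.6832 + 81.90·0.5195 = 194.6 lb (target 194.6 lb)
  ZnO: 62.88·0.9980 = 62.75 lb (target 62.75 lb)
  Na2O: 222.5·0.1108 + 52.88·0.4370 = 47.76 lb (target 47.76 lb)
  CaO: 78.19·0.5588 + 81.90·0.4775 = 82.80 lb (target 82.80 lb)
The glass-mass cross-check: the batch minus its LOI: 500.1 lb (per-oxide target masses sum to 500.0 lb; basis as stated: 500.0 lb — rounding explains the deltas).
Total batch = Σ batch = 568.3 lb; ignition loss, Σ(batch × LOI) = 68.23 lb; as yield: glass ÷ batch → 87.99%.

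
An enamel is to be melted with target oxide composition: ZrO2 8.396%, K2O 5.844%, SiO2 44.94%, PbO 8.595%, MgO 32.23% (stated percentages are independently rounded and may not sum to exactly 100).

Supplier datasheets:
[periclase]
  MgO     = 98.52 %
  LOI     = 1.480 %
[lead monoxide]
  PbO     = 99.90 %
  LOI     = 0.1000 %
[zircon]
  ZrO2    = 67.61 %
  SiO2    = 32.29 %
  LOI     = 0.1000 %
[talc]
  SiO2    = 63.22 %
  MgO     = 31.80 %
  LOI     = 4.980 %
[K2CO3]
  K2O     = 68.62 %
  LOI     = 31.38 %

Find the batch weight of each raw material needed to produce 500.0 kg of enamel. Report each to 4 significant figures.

Batch per 500.0 kg enamel:
  periclase: 59.08 kg
  lead monoxide: 43.02 kg
  zircon: 62.09 kg
  talc: 323.7 kg
  K2CO3: 42.58 kg
Total batch = 530.5 kg; LOI loss = 30.46 kg; yield = 94.26%

Values along the way are shown with 4-significant-digit rounding across the worked steps; the whole derivation runs at exact precision through every step. Each reported result is rounded exactly once. The derived quantities (glass mass, yield, the five compositions, LOI, totals) are computed at full float precision starting from the weights at 500.0 kg of glass precisely as stated by question or answer.
Per-oxide target masses for 500.0 kg enamel:
  ZrO2: 8.396% × 500.0 = 41.98 kg
  K2O: 5.844% × 500.0 = 29.22 kg
  SiO2: 44.94% × 500.0 = 224.7 kg
  PbO: 8.595% × 500.0 = 42.98 kg
  MgO: 32.23% × 500.0 = 161.1 kg
Checking each oxide sum per the reported batch figures, relative to the basis at hand (every target is met by its sum once rounding is allowed for):
  ZrO2: 62.09·0.6761 = 41.98 kg (target 41.98 kg)
  K2O: 42.58·0.6862 = 29.22 kg (target 29.22 kg)
  SiO2: 62.09·0.3229 + 323.7·0.6322 = 224.7 kg (target 224.7 kg)
  PbO: 43.02·0.9990 = 42.98 kg (target 42.98 kg)
  MgO: 59.08·0.9852 + 323.7·0.3180 = 161.1 kg (target 161.1 kg)
Mass balance on the glass: batch Σ − ignition loss = 500.0 kg (the targets, summed, come to 500.0 kg; versus the stated basis of 500.0 kg — any gap is answer rounding).
Adding the batch up: Σ batch = 530.5 kg; Σ batch·LOI gives LOI loss = 30.46 kg; the yield ratio, glass ÷ batch: 94.26%.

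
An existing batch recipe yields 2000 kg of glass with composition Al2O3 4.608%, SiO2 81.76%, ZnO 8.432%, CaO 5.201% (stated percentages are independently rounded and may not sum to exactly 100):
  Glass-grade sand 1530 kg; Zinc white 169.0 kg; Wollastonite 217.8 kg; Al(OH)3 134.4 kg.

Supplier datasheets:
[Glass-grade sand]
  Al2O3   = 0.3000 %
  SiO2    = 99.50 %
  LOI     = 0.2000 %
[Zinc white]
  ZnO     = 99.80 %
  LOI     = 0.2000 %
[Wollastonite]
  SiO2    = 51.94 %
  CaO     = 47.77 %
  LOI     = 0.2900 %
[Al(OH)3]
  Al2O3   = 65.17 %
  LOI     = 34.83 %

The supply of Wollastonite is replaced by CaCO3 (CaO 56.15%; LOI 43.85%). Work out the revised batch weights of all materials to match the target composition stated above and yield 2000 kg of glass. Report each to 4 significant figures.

Mid-chain values are displayed rounded off to 4 significant figures in the printout; full precision is held from first step to last. A single rounding yields every reported value. All derived quantities, including ignition loss, totals, net glass mass, the four compositions, yield, are computed from the weighed amounts for 2000 kg of glass in full float precision exactly as shown in the problem or the answer.
Target oxide masses per 2000 kg glass:
  Al2O3: 4.608% × 2000 = 92.16 kg
  SiO2: 81.76% × 2000 = 1635 kg
  ZnO: 8.432% × 2000 = 168.6 kg
  CaO: 5.201% × 2000 = 104.0 kg
A balance pass over the oxides, applying the batch weights above, under the basis named above (oxide sums agree with the targets given rounding of the digits):
  Al2O3: 1643·0.003000 + 133.8·0.6517 = 92.13 kg (target 92.16 kg)
  SiO2: 1643·0.9950 = 1635 kg (target 1635 kg)
  ZnO: 169.0·0.9980 = 168.7 kg (target 168.6 kg)
  CaO: 185.3·0.5615 = 104.0 kg (target 104.0 kg)
Consistency of the glass mass: batch total minus LOI = 2000 kg (summing oxide targets gives 2000 kg; against the stated basis, 2000 kg — deltas are rounding alone).
Summing the batch: Σ batch = 2131 kg; LOI loss = Σ batch·LOI = 131.5 kg; yield = glass ÷ total batch = 93.83%.

Revised batch per 2000 kg glass:
  Glass-grade sand: 1643 kg
  Zinc white: 169.0 kg
  CaCO3: 185.3 kg
  Al(OH)3: 133.8 kg
Total batch = 2131 kg; LOI loss = 131.5 kg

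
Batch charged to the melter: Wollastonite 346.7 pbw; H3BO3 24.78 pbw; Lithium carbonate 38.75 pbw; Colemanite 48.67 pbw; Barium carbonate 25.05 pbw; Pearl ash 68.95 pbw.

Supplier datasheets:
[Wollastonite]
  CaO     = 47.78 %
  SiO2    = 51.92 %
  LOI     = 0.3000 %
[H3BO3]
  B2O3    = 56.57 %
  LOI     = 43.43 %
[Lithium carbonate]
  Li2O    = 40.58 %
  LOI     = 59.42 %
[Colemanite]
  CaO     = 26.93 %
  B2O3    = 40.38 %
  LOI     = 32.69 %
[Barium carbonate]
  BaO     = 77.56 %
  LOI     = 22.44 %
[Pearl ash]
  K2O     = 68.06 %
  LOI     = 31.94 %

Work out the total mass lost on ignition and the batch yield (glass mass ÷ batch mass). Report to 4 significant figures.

LOI loss = 78.38 pbw; glass = 474.5 pbw; yield = 85.82%

In-progress results are displayed (rounded to four significant figures) when written out — each numeric step maintains exact precision from first step to last — exactly one rounding is applied to every reported result. Derived quantities (the six compositions, the totals, LOI, glass mass, yield) are computed from the batch weights for 474.5 pbw of glass at full float precision exactly as shown in either problem or answer.
Ignition loss by material:
  Wollastonite: 346.7 × 0.003000 = 1.040 pbw
  H3BO3: 24.78 × 0.4343 = 10.76 pbw
  Lithium carbonate: 38.75 × 0.5942 = 23.03 pbw
  Colemanite: 48.67 × 0.3269 = 15.91 pbw
  Barium carbonate: 25.05 × 0.2244 = 5.621 pbw
  Pearl ash: 68.95 × 0.3194 = 22.02 pbw
Total LOI = 78.38 pbw
Glass = batch − LOI = 552.9 − 78.38 = 474.5 pbw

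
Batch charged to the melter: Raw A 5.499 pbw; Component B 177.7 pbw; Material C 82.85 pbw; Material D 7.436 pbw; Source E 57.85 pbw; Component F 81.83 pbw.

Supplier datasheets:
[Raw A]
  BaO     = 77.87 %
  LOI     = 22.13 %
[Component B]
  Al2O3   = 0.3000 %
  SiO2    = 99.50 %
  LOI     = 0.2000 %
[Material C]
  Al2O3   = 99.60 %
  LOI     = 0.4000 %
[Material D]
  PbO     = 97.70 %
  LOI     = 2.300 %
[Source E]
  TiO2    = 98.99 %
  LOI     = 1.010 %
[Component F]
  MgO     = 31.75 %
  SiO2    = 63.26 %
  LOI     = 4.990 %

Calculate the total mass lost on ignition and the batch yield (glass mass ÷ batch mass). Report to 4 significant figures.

LOI loss = 6.742 pbw; glass = 406.4 pbw; yield = 98.37%

In-progress results are printed (rounded to 4 significant digits) on the page — full precision is carried at every stage; exactly one rounding lands on each reported result. All derived quantities, which include ignition loss, the totals, the six compositions, yield, net glass mass, are carried in full float precision, as quoted within problem or answer, using the weight values for 406.4 pbw of glass.
Loss on ignition, line by line:
  Raw A: 5.499 × 0.2213 = 1.217 pbw
  Component B: 177.7 × 0.002000 = 0.3554 pbw
  Material C: 82.85 × 0.004000 = 0.3314 pbw
  Material D: 7.436 × 0.02300 = 0.1710 pbw
  Source E: 57.85 × 0.01010 = 0.5843 pbw
  Component F: 81.83 × 0.04990 = 4.083 pbw
Total LOI = 6.742 pbw
Glass = batch − LOI = 413.2 − 6.742 = 406.4 pbw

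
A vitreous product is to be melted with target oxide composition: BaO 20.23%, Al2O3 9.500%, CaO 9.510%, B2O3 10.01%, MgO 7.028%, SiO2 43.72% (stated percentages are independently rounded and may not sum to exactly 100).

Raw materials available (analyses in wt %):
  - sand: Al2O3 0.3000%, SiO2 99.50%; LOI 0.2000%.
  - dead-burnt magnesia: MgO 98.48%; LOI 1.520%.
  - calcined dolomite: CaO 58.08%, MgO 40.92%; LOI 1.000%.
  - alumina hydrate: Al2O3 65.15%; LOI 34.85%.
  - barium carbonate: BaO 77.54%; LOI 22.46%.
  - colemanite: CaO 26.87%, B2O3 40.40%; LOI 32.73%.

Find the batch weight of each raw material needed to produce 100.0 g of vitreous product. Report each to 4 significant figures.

Batch per 100.0 g vitreous product:
  sand: 43.94 g
  dead-burnt magnesia: 5.096 g
  calcined dolomite: 4.911 g
  alumina hydrate: 14.38 g
  barium carbonate: 26.09 g
  colemanite: 24.78 g
Total batch = 119.2 g; LOI loss = 19.20 g; yield = 83.90%

Mid-chain values are displayed rounded off to 4 significant figures on the page — full float precision is held from start to finish — each reported number sees exactly one rounding; all derived quantities (glass mass, the totals, ignition loss, yield, the six compositions) are rebuilt from the weighed amounts for 100.0 g of glass at full precision, exactly as printed in the question or the answer.
Target oxide masses per 100.0 g vitreous product:
  BaO: 20.23% × 100.0 = 20.23 g
  Al2O3: 9.500% × 100.0 = 9.500 g
  CaO: 9.510% × 100.0 = 9.510 g
  B2O3: 10.01% × 100.0 = 10.01 g
  MgO: 7.028% × 100.0 = 7.028 g
  SiO2: 43.72% × 100.0 = 43.72 g
Verifying the oxide balance applying the batch weights above, under the basis named above (every target is met by its sum net of answer rounding effects):
  BaO: 26.09·0.7754 = 20.23 g (target 20.23 g)
  Al2O3: 43.94·0.003000 + 14.38·0.6515 = 9.500 g (target 9.500 g)
  CaO: 4.911·0.5808 + 24.78·0.2687 = 9.511 g (target 9.510 g)
  B2O3: 24.78·0.4040 = 10.01 g (target 10.01 g)
  MgO: 5.096·0.9848 + 4.911·0.4092 = 7.028 g (target 7.028 g)
  SiO2: 43.94·0.9950 = 43.72 g (target 43.72 g)
Glass-mass closure: total charge less LOI = 100.0 g (oxide target masses add up to 100.0 g; with the basis standing at 100.0 g — any gap is answer rounding).
Summing the batch: Σ batch = 119.2 g; loss to ignition Σ batch·LOI = 19.20 g; as yield: glass ÷ batch → 83.90%.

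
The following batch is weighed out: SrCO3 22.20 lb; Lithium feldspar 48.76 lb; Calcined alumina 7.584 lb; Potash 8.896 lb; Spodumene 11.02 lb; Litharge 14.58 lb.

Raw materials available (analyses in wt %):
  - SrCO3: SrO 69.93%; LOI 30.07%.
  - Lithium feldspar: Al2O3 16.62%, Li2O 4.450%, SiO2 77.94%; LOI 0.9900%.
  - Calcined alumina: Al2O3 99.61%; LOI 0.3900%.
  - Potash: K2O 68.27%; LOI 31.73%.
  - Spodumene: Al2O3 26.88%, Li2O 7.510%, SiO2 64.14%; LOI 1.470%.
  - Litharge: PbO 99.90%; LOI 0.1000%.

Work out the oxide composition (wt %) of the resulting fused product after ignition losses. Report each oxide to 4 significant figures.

Glass mass = 102.9 lb (batch 113.0 − LOI 10.19).
Composition: Al2O3 18.10%, PbO 14.16%, Li2O 2.914%, SrO 15.09%, SiO2 43.82%, K2O 5.905%

Every computation carries full float precision at each step — working values are shown (rounded to four significant digits) across the worked steps — a single rounding produces each reported value; derived quantities, including the yield, glass mass, totals, the six compositions, LOI, are re-derived from the batch weights on 102.9 lb of glass in full precision, as set out in the problem or answer text.
Oxide-by-oxide delivered mass:
  Al2O3: 48.76·0.1662 + 7.584·0.9961 + 11.02·0.2688 = 18.62 lb
  PbO: 14.58·0.9990 = 14.57 lb
  Li2O: 48.76·0.04450 + 11.02·0.07510 = 2.997 lb
  SrO: 22.20·0.6993 = 15.52 lb
  SiO2: 48.76·0.7794 + 11.02·0.6414 = 45.07 lb
  K2O: 8.896·0.6827 = 6.073 lb
LOI: 22.20·0.3007 + 48.76·0.009900 + 7.584·0.003900 + 8.896·0.3173 + 11.02·0.01470 + 14.58·0.001000 = 10.19 lb
Resulting glass, batch − LOI: 113.0 − 10.19 = 102.9 lb (= Σ oxide masses)
oxide / glass × 100 gives the wt %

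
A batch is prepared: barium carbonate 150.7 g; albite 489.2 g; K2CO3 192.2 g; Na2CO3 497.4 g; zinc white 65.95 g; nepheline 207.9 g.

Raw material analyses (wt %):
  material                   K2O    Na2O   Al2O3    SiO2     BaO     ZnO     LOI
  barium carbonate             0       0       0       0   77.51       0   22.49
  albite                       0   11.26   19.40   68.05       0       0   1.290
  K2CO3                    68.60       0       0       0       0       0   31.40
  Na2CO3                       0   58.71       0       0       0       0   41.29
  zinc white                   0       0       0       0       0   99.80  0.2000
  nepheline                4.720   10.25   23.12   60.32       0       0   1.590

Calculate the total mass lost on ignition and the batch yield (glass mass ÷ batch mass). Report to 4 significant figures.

LOI loss = 309.4 g; glass = 1294 g; yield = 80.70%

In-progress results are shown, with 4-significant-digit rounding, as written — full float precision is maintained through the solve — each reported result includes exactly one rounding — the derived quantities are computed from the weighed amounts on 1294 g of glass at full float precision (yield, ignition loss, the totals, net glass mass, six oxide percentages), exactly as shown in either problem or answer.
Per-material ignition loss:
  barium carbonate: 150.7 × 0.2249 = 33.89 g
  albite: 489.2 × 0.01290 = 6.311 g
  K2CO3: 192.2 × 0.3140 = 60.35 g
  Na2CO3: 497.4 × 0.4129 = 205.4 g
  zinc white: 65.95 × 0.002000 = 0.1319 g
  nepheline: 207.9 × 0.01590 = 3.306 g
Total LOI = 309.4 g
Glass = batch − LOI = 1603 − 309.4 = 1294 g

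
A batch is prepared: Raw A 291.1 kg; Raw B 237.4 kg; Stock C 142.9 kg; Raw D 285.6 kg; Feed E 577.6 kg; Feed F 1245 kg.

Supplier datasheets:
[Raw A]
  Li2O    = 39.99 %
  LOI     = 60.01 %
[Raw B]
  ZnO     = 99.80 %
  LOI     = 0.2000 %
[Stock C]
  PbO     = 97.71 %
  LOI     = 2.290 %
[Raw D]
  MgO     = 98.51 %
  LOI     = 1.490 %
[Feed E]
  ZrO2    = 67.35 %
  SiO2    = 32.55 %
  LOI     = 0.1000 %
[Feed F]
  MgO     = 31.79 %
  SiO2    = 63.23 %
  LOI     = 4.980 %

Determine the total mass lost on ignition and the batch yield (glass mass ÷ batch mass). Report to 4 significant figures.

In-progress results are shown with 4-significant-figure rounding at each printed step; every computation carries full precision throughout — each reported number carries a single rounding. All derived quantities (the six compositions, yield, ignition loss, glass mass, the totals) are computed at full precision from the batch weights per 2534 kg of glass as given in the question or the answer.
Per-material ignition loss:
  Raw A: 291.1 × 0.6001 = 174.7 kg
  Raw B: 237.4 × 0.002000 = 0.4748 kg
  Stock C: 142.9 × 0.02290 = 3.272 kg
  Raw D: 285.6 × 0.01490 = 4.255 kg
  Feed E: 577.6 × 0.001000 = 0.5776 kg
  Feed F: 1245 × 0.04980 = 62.00 kg
Total LOI = 245.3 kg
Glass = batch − LOI = 2780 − 245.3 = 2534 kg

LOI loss = 245.3 kg; glass = 2534 kg; yield = 91.18%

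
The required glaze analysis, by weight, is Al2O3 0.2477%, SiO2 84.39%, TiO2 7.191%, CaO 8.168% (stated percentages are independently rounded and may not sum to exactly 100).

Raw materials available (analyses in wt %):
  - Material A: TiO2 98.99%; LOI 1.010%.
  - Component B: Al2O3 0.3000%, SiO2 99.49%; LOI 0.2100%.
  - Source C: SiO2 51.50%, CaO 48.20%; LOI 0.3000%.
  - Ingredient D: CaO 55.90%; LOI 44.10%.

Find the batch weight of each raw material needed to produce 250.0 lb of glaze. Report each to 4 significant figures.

Batch per 250.0 lb glaze:
  Material A: 18.16 lb
  Component B: 206.4 lb
  Source C: 10.90 lb
  Ingredient D: 27.14 lb
Total batch = 262.6 lb; LOI loss = 12.62 lb; yield = 95.19%

Intermediates are displayed (rounded to 4 significant figures) in the working. Every computation runs at full precision through the solve. Each reported value takes a single rounding — all derived quantities (ignition loss, totals, glass mass, the yield, four oxide percentages) are recomputed in full precision using the weight values at 250.0 lb of glass as quoted within the problem or answer text.
The oxide mass targets at 250.0 lb glaze:
  Al2O3: 0.2477% × 250.0 = 0.6193 lb
  SiO2: 84.39% × 250.0 = 211.0 lb
  TiO2: 7.191% × 250.0 = 17.98 lb
  CaO: 8.168% × 250.0 = 20.42 lb
Oxide-by-oxide audit given the weights on record, on the stated basis (delivered sums recover each target given rounding of the digits):
  Al2O3: 206.4·0.003000 = 0.6192 lb (target 0.6193 lb)
  SiO2: 206.4·0.9949 + 10.90·0.5150 = 211.0 lb (target 211.0 lb)
  TiO2: 18.16·0.9899 = 17.98 lb (target 17.98 lb)
  CaO: 10.90·0.4820 + 27.14·0.5590 = 20.43 lb (target 20.42 lb)
Auditing the glass mass value: batch total minus LOI = 250.0 lb (per-oxide target masses sum to 250.0 lb; against the stated basis, 250.0 lb — a pure rounding effect).
Batch total: Σ batch = 262.6 lb; LOI removed, Σ of batch·LOI: 12.62 lb; yield = glass ÷ total batch = 95.19%.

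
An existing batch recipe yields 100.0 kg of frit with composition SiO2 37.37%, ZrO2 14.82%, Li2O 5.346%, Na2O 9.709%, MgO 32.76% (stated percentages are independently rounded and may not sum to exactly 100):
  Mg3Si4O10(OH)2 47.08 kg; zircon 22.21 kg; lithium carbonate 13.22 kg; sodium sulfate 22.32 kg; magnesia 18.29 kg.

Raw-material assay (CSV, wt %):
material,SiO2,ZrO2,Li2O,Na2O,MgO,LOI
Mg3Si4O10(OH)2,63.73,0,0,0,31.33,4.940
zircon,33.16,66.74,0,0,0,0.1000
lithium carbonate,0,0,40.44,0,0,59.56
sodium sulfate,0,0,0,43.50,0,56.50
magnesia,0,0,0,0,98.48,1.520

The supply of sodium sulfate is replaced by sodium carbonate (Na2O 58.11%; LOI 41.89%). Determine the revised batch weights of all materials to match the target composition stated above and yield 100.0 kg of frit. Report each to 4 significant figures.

Revised batch per 100.0 kg frit:
  Mg3Si4O10(OH)2: 47.08 kg
  zircon: 22.21 kg
  lithium carbonate: 13.22 kg
  sodium carbonate: 16.71 kg
  magnesia: 18.29 kg
Total batch = 117.5 kg; LOI loss = 17.50 kg

Values along the way appear rounded to four significant figures alongside each step; full precision is maintained throughout. Each reported value is rounded exactly once; the derived quantities (net glass mass, the totals, the yield, the five compositions, LOI) are computed starting from the weights per 100.0 kg of glass in full precision, precisely as stated by the problem or answer text.
Target masses of each oxide per 100.0 kg frit:
  SiO2: 37.37% × 100.0 = 37.37 kg
  ZrO2: 14.82% × 100.0 = 14.82 kg
  Li2O: 5.346% × 100.0 = 5.346 kg
  Na2O: 9.709% × 100.0 = 9.709 kg
  MgO: 32.76% × 100.0 = 32.76 kg
A balance pass over the oxides, using the reported weights, on the stated basis (each sum matches its target mass modulo rounding of the values):
  SiO2: 47.08·0.6373 + 22.21·0.3316 = 37.37 kg (target 37.37 kg)
  ZrO2: 22.21·0.6674 = 14.82 kg (target 14.82 kg)
  Li2O: 13.22·0.4044 = 5.346 kg (target 5.346 kg)
  Na2O: 16.71·0.5811 = 9.710 kg (target 9.709 kg)
  MgO: 47.08·0.3133 + 18.29·0.9848 = 32.76 kg (target 32.76 kg)
Glass-mass closure: whole batch net of LOI = 100.0 kg (the Σ of target masses is 100.0 kg; stated basis 100.0 kg — any gap is answer rounding).
Whole-batch sum: Σ batch = 117.5 kg; LOI loss = Σ batch·LOI = 17.50 kg; yield: glass divided by total = 85.11%.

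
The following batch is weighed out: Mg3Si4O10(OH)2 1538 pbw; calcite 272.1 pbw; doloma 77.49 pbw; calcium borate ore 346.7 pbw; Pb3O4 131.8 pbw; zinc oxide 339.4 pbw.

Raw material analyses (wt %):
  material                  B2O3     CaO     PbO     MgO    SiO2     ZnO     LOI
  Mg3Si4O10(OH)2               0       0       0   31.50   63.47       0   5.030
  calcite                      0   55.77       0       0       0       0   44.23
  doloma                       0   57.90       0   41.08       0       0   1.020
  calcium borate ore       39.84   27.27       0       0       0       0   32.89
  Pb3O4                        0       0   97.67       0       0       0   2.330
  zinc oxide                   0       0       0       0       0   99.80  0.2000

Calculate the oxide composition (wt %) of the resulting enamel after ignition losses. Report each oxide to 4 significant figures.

Glass mass = 2389 pbw (batch 2705 − LOI 316.3).
Composition: B2O3 5.781%, CaO 12.19%, PbO 5.388%, MgO 21.61%, SiO2 40.86%, ZnO 14.18%

The intermediate values are shown, rounded to four significant figures, on the page. The working math runs at full float precision end to end — a single rounding yields each reported result — all derived quantities, which include net glass mass, the yield, the six compositions, totals, ignition loss, are re-derived in full float precision, as they appear in problem or answer, from the batch weights for 2389 pbw of glass.
Mass of each oxide from the mix:
  B2O3: 346.7·0.3984 = 138.1 pbw
  CaO: 272.1·0.5577 + 77.49·0.5790 + 346.7·0.2727 = 291.2 pbw
  PbO: 131.8·0.9767 = 128.7 pbw
  MgO: 1538·0.3150 + 77.49·0.4108 = 516.3 pbw
  SiO2: 1538·0.6347 = 976.2 pbw
  ZnO: 339.4·0.9980 = 338.7 pbw
LOI: 1538·0.05030 + 272.1·0.4423 + 77.49·0.01020 + 346.7·0.3289 + 131.8·0.02330 + 339.4·0.002000 = 316.3 pbw
Net of LOI, the glass mass = 2705 − 316.3 = 2389 pbw (equal to the oxide-mass sum)
each wt % is 100 × oxide ÷ glass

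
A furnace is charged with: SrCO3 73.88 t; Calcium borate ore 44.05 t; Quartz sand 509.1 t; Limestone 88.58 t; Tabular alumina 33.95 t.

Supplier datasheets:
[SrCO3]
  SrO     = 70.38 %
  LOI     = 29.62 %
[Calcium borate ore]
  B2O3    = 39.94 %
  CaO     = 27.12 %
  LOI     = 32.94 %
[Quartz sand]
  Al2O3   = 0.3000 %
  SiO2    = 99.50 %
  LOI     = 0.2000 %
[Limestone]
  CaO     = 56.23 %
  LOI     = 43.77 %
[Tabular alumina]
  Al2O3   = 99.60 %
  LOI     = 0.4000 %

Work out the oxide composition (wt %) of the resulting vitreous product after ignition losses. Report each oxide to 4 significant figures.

Glass mass = 673.2 t (batch 749.6 − LOI 76.32).
Composition: SrO 7.723%, B2O3 2.613%, Al2O3 5.249%, SiO2 75.24%, CaO 9.173%

All internal work keeps full float precision from first step to last; values along the way appear rounded to four significant figures in the printout — each reported number takes a single rounding; the derived quantities, which include the totals, yield, the five compositions, ignition loss, glass mass, are carried at full float precision, as set out in either problem or answer, from the batch weights at 673.2 t of glass.
Oxide-by-oxide delivered mass:
  SrO: 73.88·0.7038 = 52.00 t
  B2O3: 44.05·0.3994 = 17.59 t
  Al2O3: 509.1·0.003000 + 33.95·0.9960 = 35.34 t
  SiO2: 509.1·0.9950 = 506.6 t
  CaO: 44.05·0.2712 + 88.58·0.5623 = 61.75 t
LOI: 73.88·0.2962 + 44.05·0.3294 + 509.1·0.002000 + 88.58·0.4377 + 33.95·0.004000 = 76.32 t
Resulting glass, batch − LOI: 749.6 − 76.32 = 673.2 t (equal to the oxide-mass sum)
wt % = 100 × oxide mass / glass mass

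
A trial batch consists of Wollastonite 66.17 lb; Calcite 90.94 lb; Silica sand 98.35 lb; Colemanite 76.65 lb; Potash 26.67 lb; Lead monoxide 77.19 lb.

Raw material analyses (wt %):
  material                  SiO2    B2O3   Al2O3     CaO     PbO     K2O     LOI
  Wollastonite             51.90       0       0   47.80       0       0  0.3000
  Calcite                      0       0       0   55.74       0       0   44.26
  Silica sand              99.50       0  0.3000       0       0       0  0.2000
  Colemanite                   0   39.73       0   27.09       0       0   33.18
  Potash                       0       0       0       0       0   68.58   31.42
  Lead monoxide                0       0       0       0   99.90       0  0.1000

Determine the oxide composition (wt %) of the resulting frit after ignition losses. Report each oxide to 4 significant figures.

Rounding to four significant digits governs each working value as printed. The working math maintains exact precision through every step; exactly one rounding lands on each reported value. All derived quantities (ignition loss, the yield, the totals, net glass mass, the six compositions) are re-derived at full float precision using the weight values at 361.4 lb of glass as quoted within problem or answer.
What the batch supplies per oxide:
  SiO2: 66.17·0.5190 + 98.35·0.9950 = 132.2 lb
  B2O3: 76.65·0.3973 = 30.45 lb
  Al2O3: 98.35·0.003000 = 0.2950 lb
  CaO: 66.17·0.4780 + 90.94·0.5574 + 76.65·0.2709 = 103.1 lb
  PbO: 77.19·0.9990 = 77.11 lb
  K2O: 26.67·0.6858 = 18.29 lb
LOI: 66.17·0.003000 + 90.94·0.4426 + 98.35·0.002000 + 76.65·0.3318 + 26.67·0.3142 + 77.19·0.001000 = 74.53 lb
The glass mass, total less LOI, = 436.0 − 74.53 = 361.4 lb (= the summed oxide contributions)
wt % = oxide mass / glass mass × 100

Glass mass = 361.4 lb (batch 436.0 − LOI 74.53).
Composition: SiO2 36.58%, B2O3 8.426%, Al2O3 0.08163%, CaO 28.52%, PbO 21.34%, K2O 5.060%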